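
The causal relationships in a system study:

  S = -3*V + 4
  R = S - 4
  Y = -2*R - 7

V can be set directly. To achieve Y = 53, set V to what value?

Substituting into the R equation gives R = -3*V.
Substituting into the Y equation gives Y = 6*V - 7.
Solve 6*V - 7 = 53: V = (53 + 7) / 6 = 10.

V = 10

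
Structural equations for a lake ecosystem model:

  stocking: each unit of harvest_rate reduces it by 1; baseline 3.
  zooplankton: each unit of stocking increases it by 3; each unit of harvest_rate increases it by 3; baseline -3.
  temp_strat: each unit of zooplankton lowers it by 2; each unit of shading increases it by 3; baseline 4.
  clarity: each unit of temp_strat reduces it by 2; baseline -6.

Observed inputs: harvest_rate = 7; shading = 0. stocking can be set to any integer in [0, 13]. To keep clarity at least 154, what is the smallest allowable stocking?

stocking = 8

Intervening on stocking fixes its value directly, overriding its dependence on harvest_rate.
Substituting into the zooplankton equation gives zooplankton = 3*stocking + 18.
Substituting into the temp_strat equation gives temp_strat = -6*stocking - 32.
Substituting into the clarity equation gives clarity = 12*stocking + 58.
Require 12*stocking + 58 ≥ 154, so stocking ≥ 8.
The smallest integer in [0, 13] satisfying this is 8.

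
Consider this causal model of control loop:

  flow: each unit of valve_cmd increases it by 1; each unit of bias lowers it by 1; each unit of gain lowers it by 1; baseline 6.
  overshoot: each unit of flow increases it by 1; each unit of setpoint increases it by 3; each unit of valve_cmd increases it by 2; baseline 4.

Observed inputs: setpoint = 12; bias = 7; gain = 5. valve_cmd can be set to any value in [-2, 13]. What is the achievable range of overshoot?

28 to 73

Substituting into the flow equation gives flow = valve_cmd - 6.
So overshoot = 3*valve_cmd + 34.
Linear in valve_cmd, so extremes are at the endpoints: valve_cmd = -2 gives overshoot = 28; valve_cmd = 13 gives overshoot = 73.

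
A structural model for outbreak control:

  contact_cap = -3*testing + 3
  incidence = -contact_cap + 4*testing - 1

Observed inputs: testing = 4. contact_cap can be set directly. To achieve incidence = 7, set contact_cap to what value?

contact_cap = 8

Intervening on contact_cap fixes its value directly, overriding its dependence on testing.
Substituting into the incidence equation gives incidence = -contact_cap + 15.
Solve -contact_cap + 15 = 7: contact_cap = (7 - 15) / -1 = 8.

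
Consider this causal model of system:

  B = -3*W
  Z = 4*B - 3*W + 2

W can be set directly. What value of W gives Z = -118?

W = 8

Substituting into the Z equation gives Z = -15*W + 2.
Solve -15*W + 2 = -118: W = (-118 - 2) / -15 = 8.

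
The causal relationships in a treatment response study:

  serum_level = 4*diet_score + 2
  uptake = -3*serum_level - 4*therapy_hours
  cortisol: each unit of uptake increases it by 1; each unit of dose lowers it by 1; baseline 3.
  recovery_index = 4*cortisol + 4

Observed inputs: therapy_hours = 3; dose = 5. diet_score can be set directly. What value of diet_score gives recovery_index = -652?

diet_score = 12

Substituting into the uptake equation gives uptake = -12*diet_score - 18.
Substituting into the cortisol equation gives cortisol = -12*diet_score - 20.
Substituting into the recovery_index equation gives recovery_index = -48*diet_score - 76.
Solve -48*diet_score - 76 = -652: diet_score = (-652 + 76) / -48 = 12.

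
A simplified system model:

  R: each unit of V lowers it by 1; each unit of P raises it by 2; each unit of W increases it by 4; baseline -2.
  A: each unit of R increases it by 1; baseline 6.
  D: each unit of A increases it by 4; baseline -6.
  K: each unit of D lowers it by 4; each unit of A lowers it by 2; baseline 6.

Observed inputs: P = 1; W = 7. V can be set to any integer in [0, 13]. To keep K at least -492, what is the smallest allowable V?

V = 5

Substituting into the R equation gives R = -V + 28.
A becomes -V + 34.
This gives D = -4*V + 130.
So K = 18*V - 582.
Require 18*V - 582 ≥ -492, so V ≥ 5.
The smallest integer in [0, 13] satisfying this is 5.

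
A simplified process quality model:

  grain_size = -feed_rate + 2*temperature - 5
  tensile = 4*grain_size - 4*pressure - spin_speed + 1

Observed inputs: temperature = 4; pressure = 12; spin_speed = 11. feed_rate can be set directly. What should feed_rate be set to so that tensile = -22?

feed_rate = -6

Substituting into the grain_size equation gives grain_size = -feed_rate + 3.
tensile becomes -4*feed_rate - 46.
Solve -4*feed_rate - 46 = -22: feed_rate = (-22 + 46) / -4 = -6.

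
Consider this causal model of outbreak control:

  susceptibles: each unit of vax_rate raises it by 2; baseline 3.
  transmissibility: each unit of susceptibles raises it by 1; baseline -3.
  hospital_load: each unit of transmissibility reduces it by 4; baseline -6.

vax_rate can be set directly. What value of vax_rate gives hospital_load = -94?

vax_rate = 11

Substituting into the transmissibility equation gives transmissibility = 2*vax_rate.
This gives hospital_load = -8*vax_rate - 6.
Solve -8*vax_rate - 6 = -94: vax_rate = (-94 + 6) / -8 = 11.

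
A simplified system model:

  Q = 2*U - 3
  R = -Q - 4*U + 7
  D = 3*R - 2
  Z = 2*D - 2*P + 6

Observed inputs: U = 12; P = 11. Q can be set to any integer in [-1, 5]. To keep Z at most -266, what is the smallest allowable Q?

Intervening on Q fixes its value directly, overriding its dependence on U.
Substituting into the R equation gives R = -Q - 41.
Substituting into the D equation gives D = -3*Q - 125.
Substituting into the Z equation gives Z = -6*Q - 266.
Require -6*Q - 266 ≤ -266, so Q ≥ 0.
The smallest integer in [-1, 5] satisfying this is 0.

Q = 0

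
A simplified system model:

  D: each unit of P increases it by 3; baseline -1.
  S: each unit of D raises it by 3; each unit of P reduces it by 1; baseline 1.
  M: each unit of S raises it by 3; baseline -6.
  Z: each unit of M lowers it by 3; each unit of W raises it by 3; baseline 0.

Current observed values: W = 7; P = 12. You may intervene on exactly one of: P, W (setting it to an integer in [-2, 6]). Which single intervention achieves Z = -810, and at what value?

set W = 6

Intervening on P: Z = -72*P + 57. Reaching -810 requires P = 289/24, not an integer.
Intervening on W: with other inputs at their observed values, Z = 3*W - 828. Solving for -810 gives W = 6, within [-2, 6].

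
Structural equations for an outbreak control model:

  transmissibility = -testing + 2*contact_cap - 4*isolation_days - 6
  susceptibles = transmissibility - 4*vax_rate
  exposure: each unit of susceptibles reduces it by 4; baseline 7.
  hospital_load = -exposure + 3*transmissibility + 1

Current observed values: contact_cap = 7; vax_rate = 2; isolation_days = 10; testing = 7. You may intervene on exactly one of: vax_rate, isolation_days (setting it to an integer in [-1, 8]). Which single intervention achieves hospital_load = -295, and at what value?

set vax_rate = 1

Intervening on vax_rate: with other inputs at their observed values, hospital_load = -16*vax_rate - 279. Solving for -295 gives vax_rate = 1, within [-1, 8].
Intervening on isolation_days: hospital_load = -28*isolation_days - 31. Reaching -295 requires isolation_days = 66/7, not an integer.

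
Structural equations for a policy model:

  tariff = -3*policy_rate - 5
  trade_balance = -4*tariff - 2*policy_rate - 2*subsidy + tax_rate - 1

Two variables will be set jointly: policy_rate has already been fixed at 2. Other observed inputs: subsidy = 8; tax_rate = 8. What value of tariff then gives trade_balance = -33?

tariff = 5

With policy_rate held at 2:
Intervening on tariff fixes its value directly, overriding its dependence on policy_rate.
Substituting into the trade_balance equation gives trade_balance = -4*tariff - 13.
Solve -4*tariff - 13 = -33: tariff = (-33 + 13) / -4 = 5.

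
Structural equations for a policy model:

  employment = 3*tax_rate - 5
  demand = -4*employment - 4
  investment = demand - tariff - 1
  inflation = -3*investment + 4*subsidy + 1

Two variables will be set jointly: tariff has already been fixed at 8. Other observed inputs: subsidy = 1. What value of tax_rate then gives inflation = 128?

tax_rate = 4

With tariff held at 8:
Substituting into the demand equation gives demand = -12*tax_rate + 16.
Substituting into the investment equation gives investment = -12*tax_rate + 7.
Substituting into the inflation equation gives inflation = 36*tax_rate - 16.
Solve 36*tax_rate - 16 = 128: tax_rate = (128 + 16) / 36 = 4.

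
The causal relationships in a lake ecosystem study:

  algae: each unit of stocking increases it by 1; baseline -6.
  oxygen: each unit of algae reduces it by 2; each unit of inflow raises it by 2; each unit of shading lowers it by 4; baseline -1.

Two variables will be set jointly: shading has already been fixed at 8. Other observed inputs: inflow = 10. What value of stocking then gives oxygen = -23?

With shading held at 8:
Substituting into the oxygen equation gives oxygen = -2*stocking - 1.
Solve -2*stocking - 1 = -23: stocking = (-23 + 1) / -2 = 11.

stocking = 11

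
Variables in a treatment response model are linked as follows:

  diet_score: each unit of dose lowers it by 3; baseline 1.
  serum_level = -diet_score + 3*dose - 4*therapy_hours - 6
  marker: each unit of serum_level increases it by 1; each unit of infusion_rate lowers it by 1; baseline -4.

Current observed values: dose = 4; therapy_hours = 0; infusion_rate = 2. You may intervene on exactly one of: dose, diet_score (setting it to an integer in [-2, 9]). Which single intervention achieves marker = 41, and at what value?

set dose = 9

Intervening on dose: with other inputs at their observed values, marker = 6*dose - 13. Solving for 41 gives dose = 9, within [-2, 9].
Intervening on diet_score: marker = -diet_score. Reaching 41 requires diet_score = -41, outside [-2, 9].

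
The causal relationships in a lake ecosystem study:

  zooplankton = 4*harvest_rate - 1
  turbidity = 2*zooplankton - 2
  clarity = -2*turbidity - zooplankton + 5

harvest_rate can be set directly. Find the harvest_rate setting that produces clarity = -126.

Substituting into the turbidity equation gives turbidity = 8*harvest_rate - 4.
So clarity = -20*harvest_rate + 14.
Solve -20*harvest_rate + 14 = -126: harvest_rate = (-126 - 14) / -20 = 7.

harvest_rate = 7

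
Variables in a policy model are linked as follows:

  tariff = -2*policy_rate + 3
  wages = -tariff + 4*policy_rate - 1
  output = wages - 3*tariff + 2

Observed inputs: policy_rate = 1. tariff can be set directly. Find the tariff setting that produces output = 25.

Intervening on tariff fixes its value directly, overriding its dependence on policy_rate.
Substituting into the wages equation gives wages = -tariff + 3.
Substituting into the output equation gives output = -4*tariff + 5.
Solve -4*tariff + 5 = 25: tariff = (25 - 5) / -4 = -5.

tariff = -5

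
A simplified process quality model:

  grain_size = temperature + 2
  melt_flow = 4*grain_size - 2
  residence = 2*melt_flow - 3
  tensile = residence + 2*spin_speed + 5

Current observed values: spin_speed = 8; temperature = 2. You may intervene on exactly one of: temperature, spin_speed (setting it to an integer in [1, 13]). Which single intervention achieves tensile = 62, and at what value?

set temperature = 4

Intervening on temperature: with other inputs at their observed values, tensile = 8*temperature + 30. Solving for 62 gives temperature = 4, within [1, 13].
Intervening on spin_speed: tensile = 2*spin_speed + 30. Reaching 62 requires spin_speed = 16, outside [1, 13].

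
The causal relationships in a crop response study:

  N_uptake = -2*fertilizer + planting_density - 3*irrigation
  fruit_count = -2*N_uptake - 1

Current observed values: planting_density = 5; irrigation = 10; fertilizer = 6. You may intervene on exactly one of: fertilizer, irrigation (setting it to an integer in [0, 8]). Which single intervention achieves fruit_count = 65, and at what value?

Intervening on fertilizer: with other inputs at their observed values, fruit_count = 4*fertilizer + 49. Solving for 65 gives fertilizer = 4, within [0, 8].
Intervening on irrigation: fruit_count = 6*irrigation + 13. Reaching 65 requires irrigation = 26/3, not an integer.

set fertilizer = 4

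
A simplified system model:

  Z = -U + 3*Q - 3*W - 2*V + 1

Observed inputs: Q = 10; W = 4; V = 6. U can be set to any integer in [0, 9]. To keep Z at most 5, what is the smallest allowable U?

Substituting into the Z equation gives Z = -U + 7.
Require -U + 7 ≤ 5, so U ≥ 2.
The smallest integer in [0, 9] satisfying this is 2.

U = 2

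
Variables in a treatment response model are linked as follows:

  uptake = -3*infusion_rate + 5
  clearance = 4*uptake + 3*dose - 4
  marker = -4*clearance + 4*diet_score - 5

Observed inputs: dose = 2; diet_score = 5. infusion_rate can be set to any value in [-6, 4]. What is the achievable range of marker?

Substituting into the clearance equation gives clearance = -12*infusion_rate + 22.
Substituting into the marker equation gives marker = 48*infusion_rate - 73.
Linear in infusion_rate, so extremes are at the endpoints: infusion_rate = -6 gives marker = -361; infusion_rate = 4 gives marker = 119.

-361 to 119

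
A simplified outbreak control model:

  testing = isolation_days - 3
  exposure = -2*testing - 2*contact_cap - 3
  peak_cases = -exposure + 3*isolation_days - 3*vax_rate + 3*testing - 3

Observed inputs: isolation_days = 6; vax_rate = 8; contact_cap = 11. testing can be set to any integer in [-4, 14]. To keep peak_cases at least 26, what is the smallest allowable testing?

testing = 2

Intervening on testing fixes its value directly, overriding its dependence on isolation_days.
Substituting into the exposure equation gives exposure = -2*testing - 25.
Substituting into the peak_cases equation gives peak_cases = 5*testing + 16.
Require 5*testing + 16 ≥ 26, so testing ≥ 2.
The smallest integer in [-4, 14] satisfying this is 2.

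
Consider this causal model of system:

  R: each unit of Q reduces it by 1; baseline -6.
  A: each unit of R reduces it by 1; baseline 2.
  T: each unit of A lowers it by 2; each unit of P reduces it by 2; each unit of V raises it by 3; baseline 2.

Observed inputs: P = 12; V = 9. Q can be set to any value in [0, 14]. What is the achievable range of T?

-39 to -11

Substituting into the A equation gives A = Q + 8.
Substituting into the T equation gives T = -2*Q - 11.
Linear in Q, so extremes are at the endpoints: Q = 0 gives T = -11; Q = 14 gives T = -39.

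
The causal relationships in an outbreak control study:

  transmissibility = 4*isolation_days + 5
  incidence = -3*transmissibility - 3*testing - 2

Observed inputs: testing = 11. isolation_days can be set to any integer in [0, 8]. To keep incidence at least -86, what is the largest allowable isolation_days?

isolation_days = 3

Substituting into the incidence equation gives incidence = -12*isolation_days - 50.
Require -12*isolation_days - 50 ≥ -86, so isolation_days ≤ 3.
The largest integer in [0, 8] satisfying this is 3.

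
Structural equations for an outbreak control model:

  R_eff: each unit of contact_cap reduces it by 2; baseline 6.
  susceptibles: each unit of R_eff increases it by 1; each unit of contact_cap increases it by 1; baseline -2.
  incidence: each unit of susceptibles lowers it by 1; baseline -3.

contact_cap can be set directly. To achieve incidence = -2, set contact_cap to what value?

contact_cap = 5

Substituting into the susceptibles equation gives susceptibles = -contact_cap + 4.
Substituting into the incidence equation gives incidence = contact_cap - 7.
Solve contact_cap - 7 = -2: contact_cap = (-2 + 7) / 1 = 5.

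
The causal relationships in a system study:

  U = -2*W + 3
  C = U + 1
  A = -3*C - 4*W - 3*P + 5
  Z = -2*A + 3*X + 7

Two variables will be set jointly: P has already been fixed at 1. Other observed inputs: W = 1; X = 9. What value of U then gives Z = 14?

With P held at 1:
Intervening on U fixes its value directly, overriding its dependence on W.
Substituting into the A equation gives A = -3*U - 5.
Substituting into the Z equation gives Z = 6*U + 44.
Solve 6*U + 44 = 14: U = (14 - 44) / 6 = -5.

U = -5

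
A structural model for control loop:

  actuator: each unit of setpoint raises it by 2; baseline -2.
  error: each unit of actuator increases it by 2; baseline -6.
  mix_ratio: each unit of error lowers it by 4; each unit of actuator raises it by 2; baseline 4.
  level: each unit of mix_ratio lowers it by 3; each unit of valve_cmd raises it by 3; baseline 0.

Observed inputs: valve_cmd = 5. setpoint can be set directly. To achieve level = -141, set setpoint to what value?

setpoint = -1

Substituting into the error equation gives error = 4*setpoint - 10.
So mix_ratio = -12*setpoint + 40.
Substituting into the level equation gives level = 36*setpoint - 105.
Solve 36*setpoint - 105 = -141: setpoint = (-141 + 105) / 36 = -1.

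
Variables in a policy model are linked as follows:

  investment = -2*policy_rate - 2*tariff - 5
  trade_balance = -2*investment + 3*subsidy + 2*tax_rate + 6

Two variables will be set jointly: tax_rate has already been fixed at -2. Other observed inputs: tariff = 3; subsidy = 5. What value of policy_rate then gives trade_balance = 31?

With tax_rate held at -2:
Substituting into the investment equation gives investment = -2*policy_rate - 11.
Substituting into the trade_balance equation gives trade_balance = 4*policy_rate + 39.
Solve 4*policy_rate + 39 = 31: policy_rate = (31 - 39) / 4 = -2.

policy_rate = -2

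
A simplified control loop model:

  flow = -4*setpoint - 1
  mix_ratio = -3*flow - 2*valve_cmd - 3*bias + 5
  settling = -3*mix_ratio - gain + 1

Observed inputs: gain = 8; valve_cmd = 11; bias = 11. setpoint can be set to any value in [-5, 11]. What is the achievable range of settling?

-262 to 314

Substituting into the mix_ratio equation gives mix_ratio = 12*setpoint - 47.
Substituting into the settling equation gives settling = -36*setpoint + 134.
Linear in setpoint, so extremes are at the endpoints: setpoint = -5 gives settling = 314; setpoint = 11 gives settling = -262.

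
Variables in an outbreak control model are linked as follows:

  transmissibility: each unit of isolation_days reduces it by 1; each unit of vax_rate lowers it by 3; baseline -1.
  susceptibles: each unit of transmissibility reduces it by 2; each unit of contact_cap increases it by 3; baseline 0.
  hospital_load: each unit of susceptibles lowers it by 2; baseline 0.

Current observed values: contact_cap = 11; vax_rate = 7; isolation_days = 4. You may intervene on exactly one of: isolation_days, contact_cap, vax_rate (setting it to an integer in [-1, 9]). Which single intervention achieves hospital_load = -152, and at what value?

Intervening on isolation_days: hospital_load = -4*isolation_days - 154. Reaching -152 requires isolation_days = -1/2, not an integer.
Intervening on contact_cap: with other inputs at their observed values, hospital_load = -6*contact_cap - 104. Solving for -152 gives contact_cap = 8, within [-1, 9].
Intervening on vax_rate: hospital_load = -12*vax_rate - 86. Reaching -152 requires vax_rate = 11/2, not an integer.

set contact_cap = 8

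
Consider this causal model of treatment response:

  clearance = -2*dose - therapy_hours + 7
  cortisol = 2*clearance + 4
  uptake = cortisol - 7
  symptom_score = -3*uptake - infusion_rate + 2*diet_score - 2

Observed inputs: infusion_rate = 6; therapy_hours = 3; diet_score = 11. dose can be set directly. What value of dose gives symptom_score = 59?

Substituting into the clearance equation gives clearance = -2*dose + 4.
So cortisol = -4*dose + 12.
So uptake = -4*dose + 5.
This gives symptom_score = 12*dose - 1.
Solve 12*dose - 1 = 59: dose = (59 + 1) / 12 = 5.

dose = 5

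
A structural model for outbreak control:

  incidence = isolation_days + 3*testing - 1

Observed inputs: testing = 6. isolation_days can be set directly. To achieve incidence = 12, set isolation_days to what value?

isolation_days = -5

Substituting into the incidence equation gives incidence = isolation_days + 17.
Solve isolation_days + 17 = 12: isolation_days = (12 - 17) / 1 = -5.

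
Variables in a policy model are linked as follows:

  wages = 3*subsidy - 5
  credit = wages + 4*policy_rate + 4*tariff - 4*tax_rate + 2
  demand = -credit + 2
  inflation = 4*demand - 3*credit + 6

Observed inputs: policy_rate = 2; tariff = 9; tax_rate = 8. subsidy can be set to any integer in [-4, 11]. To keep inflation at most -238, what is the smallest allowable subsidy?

Substituting into the credit equation gives credit = 3*subsidy + 9.
Substituting into the demand equation gives demand = -3*subsidy - 7.
This gives inflation = -21*subsidy - 49.
Require -21*subsidy - 49 ≤ -238, so subsidy ≥ 9.
The smallest integer in [-4, 11] satisfying this is 9.

subsidy = 9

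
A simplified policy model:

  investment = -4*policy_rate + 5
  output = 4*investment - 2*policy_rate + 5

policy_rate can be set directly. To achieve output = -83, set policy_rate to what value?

policy_rate = 6

Substituting into the output equation gives output = -18*policy_rate + 25.
Solve -18*policy_rate + 25 = -83: policy_rate = (-83 - 25) / -18 = 6.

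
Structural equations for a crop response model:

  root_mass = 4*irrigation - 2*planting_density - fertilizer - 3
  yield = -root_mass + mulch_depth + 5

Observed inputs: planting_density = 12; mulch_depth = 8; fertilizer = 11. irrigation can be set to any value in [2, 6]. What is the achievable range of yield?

27 to 43

Substituting into the root_mass equation gives root_mass = 4*irrigation - 38.
Substituting into the yield equation gives yield = -4*irrigation + 51.
Linear in irrigation, so extremes are at the endpoints: irrigation = 2 gives yield = 43; irrigation = 6 gives yield = 27.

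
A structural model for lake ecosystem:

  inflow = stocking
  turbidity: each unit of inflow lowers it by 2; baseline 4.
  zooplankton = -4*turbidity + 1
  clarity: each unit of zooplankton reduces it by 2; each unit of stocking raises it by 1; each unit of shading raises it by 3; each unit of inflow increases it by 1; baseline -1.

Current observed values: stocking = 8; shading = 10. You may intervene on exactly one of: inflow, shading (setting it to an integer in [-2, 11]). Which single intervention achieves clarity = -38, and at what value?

set inflow = 7

Intervening on inflow: with other inputs at their observed values, clarity = -15*inflow + 67. Solving for -38 gives inflow = 7, within [-2, 11].
Intervening on shading: clarity = 3*shading - 83. Reaching -38 requires shading = 15, outside [-2, 11].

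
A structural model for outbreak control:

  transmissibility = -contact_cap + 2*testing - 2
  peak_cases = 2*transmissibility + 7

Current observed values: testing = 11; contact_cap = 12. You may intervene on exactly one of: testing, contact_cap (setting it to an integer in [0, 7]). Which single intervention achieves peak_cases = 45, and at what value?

set contact_cap = 1

Intervening on testing: peak_cases = 4*testing - 21. Reaching 45 requires testing = 33/2, not an integer.
Intervening on contact_cap: with other inputs at their observed values, peak_cases = -2*contact_cap + 47. Solving for 45 gives contact_cap = 1, within [0, 7].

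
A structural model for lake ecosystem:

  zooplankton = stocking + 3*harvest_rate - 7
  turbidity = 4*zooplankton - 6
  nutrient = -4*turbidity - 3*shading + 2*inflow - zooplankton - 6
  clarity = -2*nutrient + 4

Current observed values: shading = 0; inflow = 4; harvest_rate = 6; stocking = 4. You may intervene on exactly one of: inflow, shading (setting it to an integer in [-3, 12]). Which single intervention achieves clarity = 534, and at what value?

set shading = 12

Intervening on inflow: clarity = -4*inflow + 478. Reaching 534 requires inflow = -14, outside [-3, 12].
Intervening on shading: with other inputs at their observed values, clarity = 6*shading + 462. Solving for 534 gives shading = 12, within [-3, 12].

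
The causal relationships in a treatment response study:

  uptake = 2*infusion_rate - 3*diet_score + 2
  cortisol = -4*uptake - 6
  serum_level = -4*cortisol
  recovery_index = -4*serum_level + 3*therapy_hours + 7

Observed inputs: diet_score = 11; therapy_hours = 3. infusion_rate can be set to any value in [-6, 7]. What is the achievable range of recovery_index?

Substituting into the uptake equation gives uptake = 2*infusion_rate - 31.
Substituting into the cortisol equation gives cortisol = -8*infusion_rate + 118.
Substituting into the serum_level equation gives serum_level = 32*infusion_rate - 472.
Substituting into the recovery_index equation gives recovery_index = -128*infusion_rate + 1904.
Linear in infusion_rate, so extremes are at the endpoints: infusion_rate = -6 gives recovery_index = 2672; infusion_rate = 7 gives recovery_index = 1008.

1008 to 2672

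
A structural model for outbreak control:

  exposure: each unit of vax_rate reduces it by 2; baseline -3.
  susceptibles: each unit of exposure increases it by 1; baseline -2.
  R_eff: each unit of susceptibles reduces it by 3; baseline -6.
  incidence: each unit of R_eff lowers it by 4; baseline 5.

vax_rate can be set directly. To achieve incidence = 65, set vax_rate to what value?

Substituting into the susceptibles equation gives susceptibles = -2*vax_rate - 5.
Substituting into the R_eff equation gives R_eff = 6*vax_rate + 9.
Substituting into the incidence equation gives incidence = -24*vax_rate - 31.
Solve -24*vax_rate - 31 = 65: vax_rate = (65 + 31) / -24 = -4.

vax_rate = -4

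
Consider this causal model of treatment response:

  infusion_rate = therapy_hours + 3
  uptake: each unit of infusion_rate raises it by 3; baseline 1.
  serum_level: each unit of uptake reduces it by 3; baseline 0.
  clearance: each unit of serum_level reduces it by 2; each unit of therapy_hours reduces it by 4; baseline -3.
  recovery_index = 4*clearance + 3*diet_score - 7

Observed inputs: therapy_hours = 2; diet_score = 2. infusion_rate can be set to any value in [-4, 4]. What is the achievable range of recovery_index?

-309 to 267

Intervening on infusion_rate fixes its value directly, overriding its dependence on therapy_hours.
Substituting into the serum_level equation gives serum_level = -9*infusion_rate - 3.
Substituting into the clearance equation gives clearance = 18*infusion_rate - 5.
Substituting into the recovery_index equation gives recovery_index = 72*infusion_rate - 21.
Linear in infusion_rate, so extremes are at the endpoints: infusion_rate = -4 gives recovery_index = -309; infusion_rate = 4 gives recovery_index = 267.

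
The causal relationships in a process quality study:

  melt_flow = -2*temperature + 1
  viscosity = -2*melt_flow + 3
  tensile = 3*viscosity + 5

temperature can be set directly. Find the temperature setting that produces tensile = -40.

Substituting into the viscosity equation gives viscosity = 4*temperature + 1.
This gives tensile = 12*temperature + 8.
Solve 12*temperature + 8 = -40: temperature = (-40 - 8) / 12 = -4.

temperature = -4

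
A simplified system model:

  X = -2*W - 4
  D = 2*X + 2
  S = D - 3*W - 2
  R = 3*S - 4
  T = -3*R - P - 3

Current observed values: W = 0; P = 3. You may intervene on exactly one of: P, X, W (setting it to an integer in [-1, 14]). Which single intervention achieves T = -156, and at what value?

set X = 9

Intervening on P: T = -P + 81. Reaching -156 requires P = 237, outside [-1, 14].
Intervening on X: with other inputs at their observed values, T = -18*X + 6. Solving for -156 gives X = 9, within [-1, 14].
Intervening on W: T = 63*W + 78. Reaching -156 requires W = -26/7, not an integer.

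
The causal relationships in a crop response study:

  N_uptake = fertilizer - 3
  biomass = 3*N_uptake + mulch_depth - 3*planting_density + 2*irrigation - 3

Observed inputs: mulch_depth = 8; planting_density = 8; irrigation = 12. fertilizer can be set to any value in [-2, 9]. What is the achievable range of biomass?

-10 to 23

Substituting into the biomass equation gives biomass = 3*fertilizer - 4.
Linear in fertilizer, so extremes are at the endpoints: fertilizer = -2 gives biomass = -10; fertilizer = 9 gives biomass = 23.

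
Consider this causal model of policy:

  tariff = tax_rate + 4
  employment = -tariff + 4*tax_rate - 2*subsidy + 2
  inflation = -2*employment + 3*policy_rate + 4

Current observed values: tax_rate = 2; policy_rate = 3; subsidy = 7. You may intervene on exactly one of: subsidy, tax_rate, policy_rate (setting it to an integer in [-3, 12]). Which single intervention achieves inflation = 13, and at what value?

Intervening on subsidy: with other inputs at their observed values, inflation = 4*subsidy + 5. Solving for 13 gives subsidy = 2, within [-3, 12].
Intervening on tax_rate: inflation = -6*tax_rate + 45. Reaching 13 requires tax_rate = 16/3, not an integer.
Intervening on policy_rate: inflation = 3*policy_rate + 24. Reaching 13 requires policy_rate = -11/3, not an integer.

set subsidy = 2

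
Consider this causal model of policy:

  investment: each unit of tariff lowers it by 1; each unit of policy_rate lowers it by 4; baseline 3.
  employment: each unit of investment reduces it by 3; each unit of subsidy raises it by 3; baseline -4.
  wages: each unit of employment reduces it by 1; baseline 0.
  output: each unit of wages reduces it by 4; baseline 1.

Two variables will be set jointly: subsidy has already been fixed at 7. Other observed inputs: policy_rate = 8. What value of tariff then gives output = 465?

tariff = 4

With subsidy held at 7:
Substituting into the investment equation gives investment = -tariff - 29.
So employment = 3*tariff + 104.
Substituting into the wages equation gives wages = -3*tariff - 104.
Substituting into the output equation gives output = 12*tariff + 417.
Solve 12*tariff + 417 = 465: tariff = (465 - 417) / 12 = 4.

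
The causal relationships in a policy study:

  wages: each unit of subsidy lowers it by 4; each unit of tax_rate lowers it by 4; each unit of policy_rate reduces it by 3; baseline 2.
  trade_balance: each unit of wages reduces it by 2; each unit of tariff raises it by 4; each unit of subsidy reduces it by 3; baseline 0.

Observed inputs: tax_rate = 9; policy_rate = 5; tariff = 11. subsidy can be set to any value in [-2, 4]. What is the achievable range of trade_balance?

Substituting into the wages equation gives wages = -4*subsidy - 49.
Substituting into the trade_balance equation gives trade_balance = 5*subsidy + 142.
Linear in subsidy, so extremes are at the endpoints: subsidy = -2 gives trade_balance = 132; subsidy = 4 gives trade_balance = 162.

132 to 162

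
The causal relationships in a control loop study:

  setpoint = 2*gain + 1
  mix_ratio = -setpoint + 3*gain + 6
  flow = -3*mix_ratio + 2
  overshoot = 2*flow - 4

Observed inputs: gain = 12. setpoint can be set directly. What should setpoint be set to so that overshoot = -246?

setpoint = 1

Intervening on setpoint fixes its value directly, overriding its dependence on gain.
Substituting into the mix_ratio equation gives mix_ratio = -setpoint + 42.
Substituting into the flow equation gives flow = 3*setpoint - 124.
Substituting into the overshoot equation gives overshoot = 6*setpoint - 252.
Solve 6*setpoint - 252 = -246: setpoint = (-246 + 252) / 6 = 1.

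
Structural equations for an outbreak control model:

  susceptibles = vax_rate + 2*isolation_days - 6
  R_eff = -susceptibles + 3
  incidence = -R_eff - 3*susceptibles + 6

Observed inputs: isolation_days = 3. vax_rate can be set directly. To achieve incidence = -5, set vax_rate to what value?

Substituting into the susceptibles equation gives susceptibles = vax_rate.
Substituting into the R_eff equation gives R_eff = -vax_rate + 3.
Substituting into the incidence equation gives incidence = -2*vax_rate + 3.
Solve -2*vax_rate + 3 = -5: vax_rate = (-5 - 3) / -2 = 4.

vax_rate = 4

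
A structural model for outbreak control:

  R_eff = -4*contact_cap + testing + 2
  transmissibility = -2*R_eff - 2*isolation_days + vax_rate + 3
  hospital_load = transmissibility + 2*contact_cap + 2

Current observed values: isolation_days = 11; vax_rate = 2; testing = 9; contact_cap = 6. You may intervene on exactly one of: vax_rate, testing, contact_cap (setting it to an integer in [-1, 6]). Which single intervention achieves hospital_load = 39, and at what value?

Intervening on vax_rate: hospital_load = vax_rate + 21. Reaching 39 requires vax_rate = 18, outside [-1, 6].
Intervening on testing: with other inputs at their observed values, hospital_load = -2*testing + 41. Solving for 39 gives testing = 1, within [-1, 6].
Intervening on contact_cap: hospital_load = 10*contact_cap - 37. Reaching 39 requires contact_cap = 38/5, not an integer.

set testing = 1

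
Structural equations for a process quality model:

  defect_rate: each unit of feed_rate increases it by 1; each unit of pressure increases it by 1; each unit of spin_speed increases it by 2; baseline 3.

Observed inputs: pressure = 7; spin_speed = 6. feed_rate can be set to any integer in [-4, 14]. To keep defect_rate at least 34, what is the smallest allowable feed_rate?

feed_rate = 12

Substituting into the defect_rate equation gives defect_rate = feed_rate + 22.
Require feed_rate + 22 ≥ 34, so feed_rate ≥ 12.
The smallest integer in [-4, 14] satisfying this is 12.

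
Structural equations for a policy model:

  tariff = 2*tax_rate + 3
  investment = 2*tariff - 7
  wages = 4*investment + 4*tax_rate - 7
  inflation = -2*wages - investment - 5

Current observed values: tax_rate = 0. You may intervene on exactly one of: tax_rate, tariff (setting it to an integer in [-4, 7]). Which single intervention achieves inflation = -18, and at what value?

set tariff = 5

Intervening on tax_rate: inflation = -44*tax_rate + 18. Reaching -18 requires tax_rate = 9/11, not an integer.
Intervening on tariff: with other inputs at their observed values, inflation = -18*tariff + 72. Solving for -18 gives tariff = 5, within [-4, 7].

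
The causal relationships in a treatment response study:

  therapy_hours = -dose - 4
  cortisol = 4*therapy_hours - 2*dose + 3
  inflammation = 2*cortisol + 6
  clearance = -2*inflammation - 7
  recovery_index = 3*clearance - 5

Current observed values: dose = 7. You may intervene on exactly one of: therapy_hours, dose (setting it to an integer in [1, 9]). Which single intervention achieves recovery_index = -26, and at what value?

set therapy_hours = 2

Intervening on therapy_hours: with other inputs at their observed values, recovery_index = -48*therapy_hours + 70. Solving for -26 gives therapy_hours = 2, within [1, 9].
Intervening on dose: recovery_index = 72*dose + 94. Reaching -26 requires dose = -5/3, not an integer.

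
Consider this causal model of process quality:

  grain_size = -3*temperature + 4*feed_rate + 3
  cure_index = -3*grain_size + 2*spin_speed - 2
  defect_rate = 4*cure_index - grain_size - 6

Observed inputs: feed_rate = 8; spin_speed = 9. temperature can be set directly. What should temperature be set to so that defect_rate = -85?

Substituting into the grain_size equation gives grain_size = -3*temperature + 35.
Substituting into the cure_index equation gives cure_index = 9*temperature - 89.
So defect_rate = 39*temperature - 397.
Solve 39*temperature - 397 = -85: temperature = (-85 + 397) / 39 = 8.

temperature = 8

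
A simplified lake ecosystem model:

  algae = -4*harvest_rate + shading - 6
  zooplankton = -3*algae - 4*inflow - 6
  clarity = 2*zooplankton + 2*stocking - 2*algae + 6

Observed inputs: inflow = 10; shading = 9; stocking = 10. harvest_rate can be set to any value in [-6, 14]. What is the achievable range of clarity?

-282 to 358

Substituting into the algae equation gives algae = -4*harvest_rate + 3.
This gives zooplankton = 12*harvest_rate - 55.
clarity becomes 32*harvest_rate - 90.
Linear in harvest_rate, so extremes are at the endpoints: harvest_rate = -6 gives clarity = -282; harvest_rate = 14 gives clarity = 358.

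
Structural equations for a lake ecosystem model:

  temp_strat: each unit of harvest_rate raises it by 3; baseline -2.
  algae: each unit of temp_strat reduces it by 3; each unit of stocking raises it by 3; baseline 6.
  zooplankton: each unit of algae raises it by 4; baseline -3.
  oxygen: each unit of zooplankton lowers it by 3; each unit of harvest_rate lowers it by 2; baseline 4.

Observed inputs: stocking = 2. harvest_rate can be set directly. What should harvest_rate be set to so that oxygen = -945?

Substituting into the algae equation gives algae = -9*harvest_rate + 18.
Substituting into the zooplankton equation gives zooplankton = -36*harvest_rate + 69.
So oxygen = 106*harvest_rate - 203.
Solve 106*harvest_rate - 203 = -945: harvest_rate = (-945 + 203) / 106 = -7.

harvest_rate = -7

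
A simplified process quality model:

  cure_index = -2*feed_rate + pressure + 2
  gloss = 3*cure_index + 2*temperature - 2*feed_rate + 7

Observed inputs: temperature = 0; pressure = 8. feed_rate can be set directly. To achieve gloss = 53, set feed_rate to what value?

feed_rate = -2

Substituting into the cure_index equation gives cure_index = -2*feed_rate + 10.
Substituting into the gloss equation gives gloss = -8*feed_rate + 37.
Solve -8*feed_rate + 37 = 53: feed_rate = (53 - 37) / -8 = -2.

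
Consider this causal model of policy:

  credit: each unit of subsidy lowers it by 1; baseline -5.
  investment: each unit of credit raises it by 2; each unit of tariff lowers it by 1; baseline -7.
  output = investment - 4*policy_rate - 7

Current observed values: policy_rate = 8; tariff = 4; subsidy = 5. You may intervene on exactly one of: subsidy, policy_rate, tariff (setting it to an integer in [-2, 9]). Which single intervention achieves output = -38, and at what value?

Intervening on subsidy: output = -2*subsidy - 60. Reaching -38 requires subsidy = -11, outside [-2, 9].
Intervening on policy_rate: with other inputs at their observed values, output = -4*policy_rate - 38. Solving for -38 gives policy_rate = 0, within [-2, 9].
Intervening on tariff: output = -tariff - 66. Reaching -38 requires tariff = -28, outside [-2, 9].

set policy_rate = 0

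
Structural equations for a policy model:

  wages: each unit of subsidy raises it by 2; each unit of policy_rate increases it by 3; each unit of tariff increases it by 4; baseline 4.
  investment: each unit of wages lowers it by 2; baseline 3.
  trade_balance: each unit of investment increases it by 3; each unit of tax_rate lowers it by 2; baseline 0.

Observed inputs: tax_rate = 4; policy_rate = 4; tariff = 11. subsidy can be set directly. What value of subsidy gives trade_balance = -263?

Substituting into the wages equation gives wages = 2*subsidy + 60.
investment becomes -4*subsidy - 117.
Substituting into the trade_balance equation gives trade_balance = -12*subsidy - 359.
Solve -12*subsidy - 359 = -263: subsidy = (-263 + 359) / -12 = -8.

subsidy = -8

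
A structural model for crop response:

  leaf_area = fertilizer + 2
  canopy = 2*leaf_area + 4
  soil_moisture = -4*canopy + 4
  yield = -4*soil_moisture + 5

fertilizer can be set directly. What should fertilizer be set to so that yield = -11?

fertilizer = -4

Substituting into the canopy equation gives canopy = 2*fertilizer + 8.
soil_moisture becomes -8*fertilizer - 28.
Substituting into the yield equation gives yield = 32*fertilizer + 117.
Solve 32*fertilizer + 117 = -11: fertilizer = (-11 - 117) / 32 = -4.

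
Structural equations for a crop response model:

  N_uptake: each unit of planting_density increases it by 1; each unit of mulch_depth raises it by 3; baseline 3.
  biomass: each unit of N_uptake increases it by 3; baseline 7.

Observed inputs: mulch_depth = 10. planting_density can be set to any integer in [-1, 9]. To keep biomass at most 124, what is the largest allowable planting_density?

Substituting into the N_uptake equation gives N_uptake = planting_density + 33.
Substituting into the biomass equation gives biomass = 3*planting_density + 106.
Require 3*planting_density + 106 ≤ 124, so planting_density ≤ 6.
The largest integer in [-1, 9] satisfying this is 6.

planting_density = 6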